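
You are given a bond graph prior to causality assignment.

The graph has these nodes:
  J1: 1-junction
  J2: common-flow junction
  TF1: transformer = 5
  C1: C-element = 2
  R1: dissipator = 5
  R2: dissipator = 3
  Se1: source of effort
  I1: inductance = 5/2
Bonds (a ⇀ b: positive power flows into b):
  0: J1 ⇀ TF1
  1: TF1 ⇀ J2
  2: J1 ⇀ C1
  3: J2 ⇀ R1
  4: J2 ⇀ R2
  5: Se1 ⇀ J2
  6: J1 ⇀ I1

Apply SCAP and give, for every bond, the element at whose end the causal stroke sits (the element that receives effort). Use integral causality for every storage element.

β0 stroke at J1
β1 stroke at TF1
β2 stroke at J1
β3 stroke at J2
β4 stroke at J2
β5 stroke at J2
β6 stroke at I1

β5 stroke at J2  (Se1: effort source, stroke at far end)
β2 stroke at J1  (C1 outputs effort q/C1)
β6 stroke at I1  (I1: I, integral causality)
β0 stroke at J1  (common-f at J1 fixed by 6)
β1 stroke at TF1  (TF1 one-in-one-out from 0)
β3 stroke at J2  (J2: bond 1 brought flow, rest push out)
β4 stroke at J2  (1-jn J2 has f-setter on 1)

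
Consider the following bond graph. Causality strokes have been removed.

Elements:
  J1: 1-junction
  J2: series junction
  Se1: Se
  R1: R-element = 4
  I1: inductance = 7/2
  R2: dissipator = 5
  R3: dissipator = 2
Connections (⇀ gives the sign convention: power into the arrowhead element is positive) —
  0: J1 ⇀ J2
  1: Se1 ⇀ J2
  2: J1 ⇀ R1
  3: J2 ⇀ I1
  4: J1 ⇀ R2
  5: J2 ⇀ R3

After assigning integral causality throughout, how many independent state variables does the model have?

#1 stroke→J2  (Se1 (Se) sets effort on bond)
#3 stroke→I1  (I1: I, integral causality)
#0 stroke→J2  (1-jn J2 has f-setter on 3)
#5 stroke→J2  (common-f at J2 fixed by 3)
#2 stroke→J1  (common-f at J1 fixed by 0)
#4 stroke→J1  (1-jn J1 has f-setter on 0)

1  (I1 all integral)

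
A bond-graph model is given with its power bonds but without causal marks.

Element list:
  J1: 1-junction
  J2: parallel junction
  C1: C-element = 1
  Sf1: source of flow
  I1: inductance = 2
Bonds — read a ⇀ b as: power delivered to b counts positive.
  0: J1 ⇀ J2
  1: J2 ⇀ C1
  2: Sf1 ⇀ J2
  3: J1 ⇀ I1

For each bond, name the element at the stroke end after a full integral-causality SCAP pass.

#0 |J1
#1 |J2
#2 |Sf1
#3 |I1

β2 stroke at Sf1  (Sf1 fixes flow; stroke at Sf1)
β1 stroke at J2  (C1: C, integral causality)
β0 stroke at J1  (common-e at J2 fixed by 1)
β3 stroke at I1  (J1: last free bond brings flow in)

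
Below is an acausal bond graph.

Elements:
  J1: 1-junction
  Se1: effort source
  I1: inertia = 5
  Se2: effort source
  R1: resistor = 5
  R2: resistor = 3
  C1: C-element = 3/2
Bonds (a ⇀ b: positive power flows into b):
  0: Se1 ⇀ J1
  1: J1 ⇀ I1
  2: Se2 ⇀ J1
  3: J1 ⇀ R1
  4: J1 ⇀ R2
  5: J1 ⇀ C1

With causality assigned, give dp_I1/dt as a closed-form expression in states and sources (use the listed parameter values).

dp_I1/dt = E_Se1 + E_Se2 - 8*p_I1/5 - 2*q_C1/3

#0 →J1  (Se1 (Se) sets effort on bond)
#2 →J1  (Se2 fixes effort; stroke away)
#1 →I1  (I1 integral (f out))
#3 →J1  (J1 flow already set via bond 1)
#4 →J1  (J1: bond 1 brought flow, rest push out)
#5 →J1  (1-jn J1 has f-setter on 1)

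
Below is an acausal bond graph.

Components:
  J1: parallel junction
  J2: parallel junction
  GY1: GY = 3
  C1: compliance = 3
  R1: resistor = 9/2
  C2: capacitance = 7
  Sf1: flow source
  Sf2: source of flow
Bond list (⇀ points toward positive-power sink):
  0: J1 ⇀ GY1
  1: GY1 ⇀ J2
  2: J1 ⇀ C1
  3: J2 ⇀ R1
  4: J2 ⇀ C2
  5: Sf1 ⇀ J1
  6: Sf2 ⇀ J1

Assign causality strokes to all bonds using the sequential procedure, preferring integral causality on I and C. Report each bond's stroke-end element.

bond 0 |GY1
bond 1 |GY1
bond 2 |J1
bond 3 |R1
bond 4 |J2
bond 5 |Sf1
bond 6 |Sf2

b5 stroke at Sf1  (Sf1 fixes flow; stroke at Sf1)
b6 stroke at Sf2  (source Sf2 imposes f)
b2 stroke at J1  (C1: C, integral causality)
b0 stroke at GY1  (J1 effort already set via bond 2)
b1 stroke at GY1  (GY GY1: same side as bond 0)
b4 stroke at J2  (C2 outputs effort q/C2)
b3 stroke at R1  (J2: bond 4 brought effort, rest push out)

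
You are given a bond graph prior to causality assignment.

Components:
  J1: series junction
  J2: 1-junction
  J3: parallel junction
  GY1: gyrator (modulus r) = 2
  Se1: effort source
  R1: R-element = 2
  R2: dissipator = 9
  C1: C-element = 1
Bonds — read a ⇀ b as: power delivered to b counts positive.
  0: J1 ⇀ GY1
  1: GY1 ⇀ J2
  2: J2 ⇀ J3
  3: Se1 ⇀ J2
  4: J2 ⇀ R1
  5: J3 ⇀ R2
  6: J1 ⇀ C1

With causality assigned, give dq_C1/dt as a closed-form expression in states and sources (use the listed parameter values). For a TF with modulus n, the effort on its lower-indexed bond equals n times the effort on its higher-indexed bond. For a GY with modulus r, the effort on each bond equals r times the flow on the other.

dq_C1/dt = -E_Se1/2 - 11*q_C1/4

β3 |J2  (source Se1 imposes e)
β6 |J1  (prefer integral on C1)
β0 |GY1  (J1: last free bond brings flow in)
β1 |GY1  (GY GY1: same side as bond 0)
β2 |J2  (1-jn J2 has f-setter on 1)
β4 |J2  (common-f at J2 fixed by 1)
β5 |J3  (only one effort-in slot at J3)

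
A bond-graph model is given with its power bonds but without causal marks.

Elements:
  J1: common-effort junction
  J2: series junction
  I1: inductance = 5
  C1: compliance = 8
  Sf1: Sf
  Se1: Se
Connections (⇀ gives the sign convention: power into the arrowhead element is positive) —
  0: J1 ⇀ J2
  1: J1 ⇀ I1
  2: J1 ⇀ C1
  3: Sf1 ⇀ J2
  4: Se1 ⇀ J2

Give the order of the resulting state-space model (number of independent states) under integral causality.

2  (C1, I1 all integral)

β3 →Sf1  (Sf1 (Sf) sets flow on bond)
β4 →J2  (Se1: effort source, stroke at far end)
β0 →J2  (1-jn J2 has f-setter on 3)
β1 →I1  (prefer integral on I1)
β2 →J1  (closing 0-jn rule on J1)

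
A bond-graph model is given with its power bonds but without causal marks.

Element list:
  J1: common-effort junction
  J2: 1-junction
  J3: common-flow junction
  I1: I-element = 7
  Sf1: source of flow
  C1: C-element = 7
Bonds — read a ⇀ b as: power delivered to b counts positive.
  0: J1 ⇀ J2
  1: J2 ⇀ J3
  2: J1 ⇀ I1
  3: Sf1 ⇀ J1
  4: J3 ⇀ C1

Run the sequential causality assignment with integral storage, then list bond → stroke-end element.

#3 stroke→Sf1  (source Sf1 imposes f)
#2 stroke→I1  (prefer integral on I1)
#0 stroke→J1  (closing 0-jn rule on J1)
#1 stroke→J2  (1-jn J2 has f-setter on 0)
#4 stroke→J3  (J3 flow already set via bond 1)

#0 →J1
#1 →J2
#2 →I1
#3 →Sf1
#4 →J3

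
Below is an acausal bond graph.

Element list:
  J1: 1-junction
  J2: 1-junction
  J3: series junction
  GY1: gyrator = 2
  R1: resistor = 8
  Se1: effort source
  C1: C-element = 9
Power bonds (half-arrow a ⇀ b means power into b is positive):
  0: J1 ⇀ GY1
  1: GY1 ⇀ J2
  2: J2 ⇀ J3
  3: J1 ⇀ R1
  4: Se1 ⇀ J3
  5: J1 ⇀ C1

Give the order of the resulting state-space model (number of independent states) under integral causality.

1  (C1 all integral)

bond 4 stroke at J3  (source Se1 imposes e)
bond 2 stroke at J2  (J3: last free bond brings flow in)
bond 1 stroke at GY1  (only one flow-in slot at J2)
bond 0 stroke at GY1  (GY GY1: same side as bond 1)
bond 3 stroke at J1  (J1 flow already set via bond 0)
bond 5 stroke at J1  (common-f at J1 fixed by 0)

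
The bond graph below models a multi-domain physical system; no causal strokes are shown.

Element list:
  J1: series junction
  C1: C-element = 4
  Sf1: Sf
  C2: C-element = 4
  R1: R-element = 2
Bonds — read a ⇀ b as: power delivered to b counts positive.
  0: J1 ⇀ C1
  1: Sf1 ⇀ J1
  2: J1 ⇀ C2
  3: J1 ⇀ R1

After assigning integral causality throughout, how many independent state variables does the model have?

2  (C1, C2 all integral)

bond 1 stroke→Sf1  (source Sf1 imposes f)
bond 0 stroke→J1  (J1: bond 1 brought flow, rest push out)
bond 2 stroke→J1  (J1: bond 1 brought flow, rest push out)
bond 3 stroke→J1  (J1: bond 1 brought flow, rest push out)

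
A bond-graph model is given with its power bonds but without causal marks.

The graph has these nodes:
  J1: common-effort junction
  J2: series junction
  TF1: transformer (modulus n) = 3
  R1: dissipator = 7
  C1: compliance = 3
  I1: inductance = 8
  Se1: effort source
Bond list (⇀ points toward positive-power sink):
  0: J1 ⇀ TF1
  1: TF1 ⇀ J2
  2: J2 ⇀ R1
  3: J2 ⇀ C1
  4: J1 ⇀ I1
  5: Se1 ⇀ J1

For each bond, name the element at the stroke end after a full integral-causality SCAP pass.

β0 stroke at TF1
β1 stroke at J2
β2 stroke at R1
β3 stroke at J2
β4 stroke at I1
β5 stroke at J1

b5 stroke→J1  (Se1 (Se) sets effort on bond)
b0 stroke→TF1  (J1 effort already set via bond 5)
b4 stroke→I1  (common-e at J1 fixed by 5)
b1 stroke→J2  (TF TF1: opposite of bond 0)
b3 stroke→J2  (C1 integral (e out))
b2 stroke→R1  (J2: last free bond brings flow in)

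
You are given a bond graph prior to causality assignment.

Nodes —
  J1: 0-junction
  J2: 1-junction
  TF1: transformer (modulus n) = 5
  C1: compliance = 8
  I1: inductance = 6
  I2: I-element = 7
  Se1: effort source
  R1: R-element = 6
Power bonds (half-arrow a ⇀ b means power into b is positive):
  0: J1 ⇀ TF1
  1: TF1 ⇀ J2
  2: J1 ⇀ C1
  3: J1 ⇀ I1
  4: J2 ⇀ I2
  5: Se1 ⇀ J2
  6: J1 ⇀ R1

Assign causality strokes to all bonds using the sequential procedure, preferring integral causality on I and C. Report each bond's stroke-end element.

bond 0 stroke→TF1
bond 1 stroke→J2
bond 2 stroke→J1
bond 3 stroke→I1
bond 4 stroke→I2
bond 5 stroke→J2
bond 6 stroke→R1

β5 →J2  (source Se1 imposes e)
β2 →J1  (C1 integral (e out))
β0 →TF1  (J1 effort already set via bond 2)
β3 →I1  (J1 effort already set via bond 2)
β6 →R1  (J1: bond 2 brought effort, rest push out)
β1 →J2  (through TF1, causality passes straight; one stroke at TF1)
β4 →I2  (J2: last free bond brings flow in)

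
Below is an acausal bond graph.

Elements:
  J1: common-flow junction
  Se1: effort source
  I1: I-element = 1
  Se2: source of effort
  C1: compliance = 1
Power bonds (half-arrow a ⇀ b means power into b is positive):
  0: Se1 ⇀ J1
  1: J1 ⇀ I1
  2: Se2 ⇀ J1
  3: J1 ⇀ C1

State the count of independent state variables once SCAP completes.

2  (C1, I1 all integral)

bond 0 |J1  (Se1 fixes effort; stroke away)
bond 2 |J1  (Se2 (Se) sets effort on bond)
bond 1 |I1  (prefer integral on I1)
bond 3 |J1  (common-f at J1 fixed by 1)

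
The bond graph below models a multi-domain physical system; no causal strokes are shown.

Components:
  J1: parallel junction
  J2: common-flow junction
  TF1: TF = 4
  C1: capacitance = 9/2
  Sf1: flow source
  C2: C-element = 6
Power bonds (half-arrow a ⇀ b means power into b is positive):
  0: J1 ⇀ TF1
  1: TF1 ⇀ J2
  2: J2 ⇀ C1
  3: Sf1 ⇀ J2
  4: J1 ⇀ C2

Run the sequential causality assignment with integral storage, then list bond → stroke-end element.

#0 |TF1
#1 |J2
#2 |J2
#3 |Sf1
#4 |J1

b3 |Sf1  (Sf1: flow source, stroke at near end)
b1 |J2  (J2 flow already set via bond 3)
b2 |J2  (1-jn J2 has f-setter on 3)
b0 |TF1  (TF1 one-in-one-out from 1)
b4 |J1  (J1 needs exactly one e-in)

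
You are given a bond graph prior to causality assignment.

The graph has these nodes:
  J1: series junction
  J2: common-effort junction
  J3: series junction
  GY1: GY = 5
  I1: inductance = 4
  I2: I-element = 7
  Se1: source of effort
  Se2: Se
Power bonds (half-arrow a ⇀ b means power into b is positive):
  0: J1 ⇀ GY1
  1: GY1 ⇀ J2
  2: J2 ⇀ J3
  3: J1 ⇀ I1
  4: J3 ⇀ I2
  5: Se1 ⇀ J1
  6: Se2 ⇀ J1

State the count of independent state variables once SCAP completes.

#5 stroke at J1  (Se1 fixes effort; stroke away)
#6 stroke at J1  (Se2 fixes effort; stroke away)
#3 stroke at I1  (I1: I, integral causality)
#0 stroke at J1  (J1: bond 3 brought flow, rest push out)
#1 stroke at J2  (GY GY1: same side as bond 0)
#2 stroke at J3  (J2 effort already set via bond 1)
#4 stroke at I2  (J3 needs exactly one f-in)

2  (I1, I2 all integral)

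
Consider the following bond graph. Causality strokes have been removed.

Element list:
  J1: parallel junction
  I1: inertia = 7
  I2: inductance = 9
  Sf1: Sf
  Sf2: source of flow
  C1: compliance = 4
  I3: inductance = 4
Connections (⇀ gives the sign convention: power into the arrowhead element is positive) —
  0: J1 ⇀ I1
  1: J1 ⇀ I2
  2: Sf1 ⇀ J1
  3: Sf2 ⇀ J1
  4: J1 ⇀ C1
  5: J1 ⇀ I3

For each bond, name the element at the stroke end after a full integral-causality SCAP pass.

bond 0 →I1
bond 1 →I2
bond 2 →Sf1
bond 3 →Sf2
bond 4 →J1
bond 5 →I3

bond 2 stroke at Sf1  (Sf1 (Sf) sets flow on bond)
bond 3 stroke at Sf2  (source Sf2 imposes f)
bond 0 stroke at I1  (I1 integral (f out))
bond 1 stroke at I2  (I2: I, integral causality)
bond 4 stroke at J1  (C1 outputs effort q/C1)
bond 5 stroke at I3  (J1: bond 4 brought effort, rest push out)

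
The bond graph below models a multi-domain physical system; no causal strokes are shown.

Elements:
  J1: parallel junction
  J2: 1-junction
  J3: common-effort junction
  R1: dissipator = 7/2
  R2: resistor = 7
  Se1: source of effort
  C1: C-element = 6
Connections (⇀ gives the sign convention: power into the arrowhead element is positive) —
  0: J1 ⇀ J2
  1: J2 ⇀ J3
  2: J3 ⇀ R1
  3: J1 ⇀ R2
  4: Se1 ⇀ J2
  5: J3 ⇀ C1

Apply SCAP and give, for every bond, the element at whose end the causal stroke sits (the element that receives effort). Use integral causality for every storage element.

#0 →J1
#1 →J2
#2 →R1
#3 →R2
#4 →J2
#5 →J3

b4 →J2  (Se1 (Se) sets effort on bond)
b5 →J3  (C1: C, integral causality)
b1 →J2  (J3: bond 5 brought effort, rest push out)
b2 →R1  (common-e at J3 fixed by 5)
b0 →J1  (J2 needs exactly one f-in)
b3 →R2  (J1: bond 0 brought effort, rest push out)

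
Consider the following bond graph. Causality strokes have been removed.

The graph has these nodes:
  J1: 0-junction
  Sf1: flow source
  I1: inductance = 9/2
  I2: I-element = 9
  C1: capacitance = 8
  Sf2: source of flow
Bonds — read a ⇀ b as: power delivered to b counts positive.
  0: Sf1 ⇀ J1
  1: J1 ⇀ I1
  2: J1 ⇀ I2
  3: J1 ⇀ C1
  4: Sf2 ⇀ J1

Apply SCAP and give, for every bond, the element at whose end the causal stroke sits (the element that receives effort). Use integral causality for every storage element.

#0 stroke at Sf1  (Sf1 fixes flow; stroke at Sf1)
#4 stroke at Sf2  (Sf2 fixes flow; stroke at Sf2)
#1 stroke at I1  (prefer integral on I1)
#2 stroke at I2  (prefer integral on I2)
#3 stroke at J1  (closing 0-jn rule on J1)

β0 →Sf1
β1 →I1
β2 →I2
β3 →J1
β4 →Sf2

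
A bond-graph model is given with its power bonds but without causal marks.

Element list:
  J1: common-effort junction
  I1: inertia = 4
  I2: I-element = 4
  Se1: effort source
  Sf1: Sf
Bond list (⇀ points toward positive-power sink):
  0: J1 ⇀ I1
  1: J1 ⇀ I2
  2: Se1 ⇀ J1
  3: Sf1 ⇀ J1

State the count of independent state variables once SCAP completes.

#2 |J1  (Se1 (Se) sets effort on bond)
#3 |Sf1  (Sf1 fixes flow; stroke at Sf1)
#0 |I1  (0-jn J1 has e-setter on 2)
#1 |I2  (J1 effort already set via bond 2)

2  (I1, I2 all integral)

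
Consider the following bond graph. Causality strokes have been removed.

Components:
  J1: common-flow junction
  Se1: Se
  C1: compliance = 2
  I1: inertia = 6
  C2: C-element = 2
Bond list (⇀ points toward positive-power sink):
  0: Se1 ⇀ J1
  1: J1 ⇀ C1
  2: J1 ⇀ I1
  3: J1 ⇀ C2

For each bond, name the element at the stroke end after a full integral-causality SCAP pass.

#0 |J1
#1 |J1
#2 |I1
#3 |J1

β0 stroke at J1  (Se1: effort source, stroke at far end)
β1 stroke at J1  (prefer integral on C1)
β2 stroke at I1  (I1: I, integral causality)
β3 stroke at J1  (J1 flow already set via bond 2)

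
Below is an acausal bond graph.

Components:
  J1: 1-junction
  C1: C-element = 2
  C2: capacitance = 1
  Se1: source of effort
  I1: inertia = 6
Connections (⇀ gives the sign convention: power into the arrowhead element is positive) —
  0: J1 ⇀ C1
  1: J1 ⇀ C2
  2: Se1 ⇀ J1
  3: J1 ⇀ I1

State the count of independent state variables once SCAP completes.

3  (C1, C2, I1 all integral)

β2 |J1  (Se1 fixes effort; stroke away)
β0 |J1  (prefer integral on C1)
β1 |J1  (C2: C, integral causality)
β3 |I1  (J1: last free bond brings flow in)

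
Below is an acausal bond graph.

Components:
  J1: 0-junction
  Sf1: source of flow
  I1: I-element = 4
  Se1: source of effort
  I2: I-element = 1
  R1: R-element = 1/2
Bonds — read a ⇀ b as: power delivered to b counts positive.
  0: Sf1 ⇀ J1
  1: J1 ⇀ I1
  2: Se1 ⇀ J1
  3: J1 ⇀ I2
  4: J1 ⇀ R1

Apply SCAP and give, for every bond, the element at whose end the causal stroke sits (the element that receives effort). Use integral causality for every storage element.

#0 |Sf1  (Sf1 (Sf) sets flow on bond)
#2 |J1  (Se1 fixes effort; stroke away)
#1 |I1  (0-jn J1 has e-setter on 2)
#3 |I2  (common-e at J1 fixed by 2)
#4 |R1  (0-jn J1 has e-setter on 2)

β0 stroke→Sf1
β1 stroke→I1
β2 stroke→J1
β3 stroke→I2
β4 stroke→R1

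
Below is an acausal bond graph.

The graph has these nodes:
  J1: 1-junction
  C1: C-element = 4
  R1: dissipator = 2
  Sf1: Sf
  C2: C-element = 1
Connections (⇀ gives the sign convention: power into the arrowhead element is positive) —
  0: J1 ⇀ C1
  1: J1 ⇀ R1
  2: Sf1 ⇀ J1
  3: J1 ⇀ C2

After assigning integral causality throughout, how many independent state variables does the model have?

bond 2 stroke→Sf1  (Sf1 (Sf) sets flow on bond)
bond 0 stroke→J1  (J1 flow already set via bond 2)
bond 1 stroke→J1  (1-jn J1 has f-setter on 2)
bond 3 stroke→J1  (J1 flow already set via bond 2)

2  (C1, C2 all integral)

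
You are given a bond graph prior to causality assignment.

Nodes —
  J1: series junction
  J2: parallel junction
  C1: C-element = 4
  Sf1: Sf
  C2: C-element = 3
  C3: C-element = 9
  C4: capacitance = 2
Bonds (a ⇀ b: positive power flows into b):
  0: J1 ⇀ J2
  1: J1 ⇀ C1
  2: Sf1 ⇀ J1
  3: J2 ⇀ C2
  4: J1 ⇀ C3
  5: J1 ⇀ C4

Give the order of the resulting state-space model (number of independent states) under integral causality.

4  (C1, C2, C3, C4 all integral)

b2 stroke at Sf1  (Sf1 fixes flow; stroke at Sf1)
b0 stroke at J1  (J1 flow already set via bond 2)
b1 stroke at J1  (common-f at J1 fixed by 2)
b4 stroke at J1  (common-f at J1 fixed by 2)
b5 stroke at J1  (1-jn J1 has f-setter on 2)
b3 stroke at J2  (J2: last free bond brings effort in)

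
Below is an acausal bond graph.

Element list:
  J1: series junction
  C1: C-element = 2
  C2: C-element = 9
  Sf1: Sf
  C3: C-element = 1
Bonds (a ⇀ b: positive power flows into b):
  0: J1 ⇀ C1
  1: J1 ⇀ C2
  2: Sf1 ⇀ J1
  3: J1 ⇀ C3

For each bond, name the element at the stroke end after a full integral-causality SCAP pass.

bond 0 stroke at J1
bond 1 stroke at J1
bond 2 stroke at Sf1
bond 3 stroke at J1

β2 stroke at Sf1  (Sf1 fixes flow; stroke at Sf1)
β0 stroke at J1  (common-f at J1 fixed by 2)
β1 stroke at J1  (J1: bond 2 brought flow, rest push out)
β3 stroke at J1  (J1: bond 2 brought flow, rest push out)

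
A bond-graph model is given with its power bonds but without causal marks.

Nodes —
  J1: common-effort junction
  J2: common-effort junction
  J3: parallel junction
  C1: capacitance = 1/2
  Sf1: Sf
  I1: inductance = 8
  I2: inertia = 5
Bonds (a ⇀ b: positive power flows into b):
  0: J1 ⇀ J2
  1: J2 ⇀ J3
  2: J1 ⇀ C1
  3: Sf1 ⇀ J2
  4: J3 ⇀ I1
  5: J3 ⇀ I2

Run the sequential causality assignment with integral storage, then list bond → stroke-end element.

bond 3 stroke at Sf1  (Sf1 (Sf) sets flow on bond)
bond 2 stroke at J1  (C1 outputs effort q/C1)
bond 0 stroke at J2  (0-jn J1 has e-setter on 2)
bond 1 stroke at J3  (J2 effort already set via bond 0)
bond 4 stroke at I1  (0-jn J3 has e-setter on 1)
bond 5 stroke at I2  (common-e at J3 fixed by 1)

β0 |J2
β1 |J3
β2 |J1
β3 |Sf1
β4 |I1
β5 |I2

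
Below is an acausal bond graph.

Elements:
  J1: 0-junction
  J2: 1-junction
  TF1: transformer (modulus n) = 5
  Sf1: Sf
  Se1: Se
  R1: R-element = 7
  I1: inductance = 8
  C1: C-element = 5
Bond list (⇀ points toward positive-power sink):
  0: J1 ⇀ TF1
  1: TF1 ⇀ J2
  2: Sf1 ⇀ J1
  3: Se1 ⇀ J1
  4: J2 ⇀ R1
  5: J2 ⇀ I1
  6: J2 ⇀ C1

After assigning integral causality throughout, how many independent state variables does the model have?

2  (C1, I1 all integral)

b2 →Sf1  (Sf1 (Sf) sets flow on bond)
b3 →J1  (Se1 fixes effort; stroke away)
b0 →TF1  (J1 effort already set via bond 3)
b1 →J2  (through TF1, causality passes straight; one stroke at TF1)
b5 →I1  (I1: I, integral causality)
b4 →J2  (J2 flow already set via bond 5)
b6 →J2  (1-jn J2 has f-setter on 5)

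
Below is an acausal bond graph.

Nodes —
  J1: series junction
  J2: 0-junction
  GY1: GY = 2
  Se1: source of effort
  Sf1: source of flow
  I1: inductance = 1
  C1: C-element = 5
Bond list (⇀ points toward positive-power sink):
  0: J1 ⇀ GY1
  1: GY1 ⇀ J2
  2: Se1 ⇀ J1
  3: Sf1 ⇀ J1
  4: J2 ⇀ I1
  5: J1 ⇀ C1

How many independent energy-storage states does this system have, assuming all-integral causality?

2  (C1, I1 all integral)

#2 →J1  (Se1: effort source, stroke at far end)
#3 →Sf1  (source Sf1 imposes f)
#0 →J1  (J1: bond 3 brought flow, rest push out)
#5 →J1  (common-f at J1 fixed by 3)
#1 →J2  (GY GY1: same side as bond 0)
#4 →I1  (J2 effort already set via bond 1)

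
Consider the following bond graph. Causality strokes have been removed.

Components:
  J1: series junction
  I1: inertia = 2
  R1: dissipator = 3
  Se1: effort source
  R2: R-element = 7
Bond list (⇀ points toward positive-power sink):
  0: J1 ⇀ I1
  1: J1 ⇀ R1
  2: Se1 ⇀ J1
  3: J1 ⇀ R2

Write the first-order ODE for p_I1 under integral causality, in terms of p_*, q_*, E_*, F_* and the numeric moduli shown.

dp_I1/dt = E_Se1 - 5*p_I1

bond 2 →J1  (Se1 (Se) sets effort on bond)
bond 0 →I1  (I1 outputs flow p/I1)
bond 1 →J1  (common-f at J1 fixed by 0)
bond 3 →J1  (J1 flow already set via bond 0)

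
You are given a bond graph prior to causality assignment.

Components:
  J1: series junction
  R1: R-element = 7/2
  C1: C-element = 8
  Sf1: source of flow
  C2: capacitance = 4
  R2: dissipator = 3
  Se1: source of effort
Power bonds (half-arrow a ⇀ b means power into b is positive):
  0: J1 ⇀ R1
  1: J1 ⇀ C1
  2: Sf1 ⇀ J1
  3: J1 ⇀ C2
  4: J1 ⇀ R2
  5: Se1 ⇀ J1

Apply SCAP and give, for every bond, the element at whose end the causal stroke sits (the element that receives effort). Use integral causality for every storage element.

β2 stroke at Sf1  (Sf1 fixes flow; stroke at Sf1)
β5 stroke at J1  (source Se1 imposes e)
β0 stroke at J1  (1-jn J1 has f-setter on 2)
β1 stroke at J1  (J1: bond 2 brought flow, rest push out)
β3 stroke at J1  (common-f at J1 fixed by 2)
β4 stroke at J1  (common-f at J1 fixed by 2)

bond 0 |J1
bond 1 |J1
bond 2 |Sf1
bond 3 |J1
bond 4 |J1
bond 5 |J1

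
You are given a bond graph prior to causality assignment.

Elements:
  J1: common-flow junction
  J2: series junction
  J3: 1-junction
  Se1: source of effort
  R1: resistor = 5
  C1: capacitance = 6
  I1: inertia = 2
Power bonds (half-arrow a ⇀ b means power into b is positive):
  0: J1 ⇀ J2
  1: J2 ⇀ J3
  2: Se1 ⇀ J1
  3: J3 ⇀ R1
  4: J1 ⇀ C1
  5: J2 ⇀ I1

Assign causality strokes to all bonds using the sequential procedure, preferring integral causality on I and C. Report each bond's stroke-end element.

β0 stroke→J2
β1 stroke→J2
β2 stroke→J1
β3 stroke→J3
β4 stroke→J1
β5 stroke→I1

β2 →J1  (Se1 (Se) sets effort on bond)
β4 →J1  (C1 integral (e out))
β0 →J2  (J1 needs exactly one f-in)
β5 →I1  (I1 outputs flow p/I1)
β1 →J2  (common-f at J2 fixed by 5)
β3 →J3  (1-jn J3 has f-setter on 1)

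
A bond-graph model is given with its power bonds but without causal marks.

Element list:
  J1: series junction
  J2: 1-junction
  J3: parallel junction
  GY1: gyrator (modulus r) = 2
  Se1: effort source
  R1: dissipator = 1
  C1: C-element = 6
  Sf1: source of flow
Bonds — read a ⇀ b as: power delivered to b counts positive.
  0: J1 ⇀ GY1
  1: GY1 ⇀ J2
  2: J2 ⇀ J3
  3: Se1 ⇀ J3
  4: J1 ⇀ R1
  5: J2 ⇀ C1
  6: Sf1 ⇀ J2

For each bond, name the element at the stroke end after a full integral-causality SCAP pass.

bond 3 |J3  (Se1 (Se) sets effort on bond)
bond 6 |Sf1  (Sf1 fixes flow; stroke at Sf1)
bond 1 |J2  (common-f at J2 fixed by 6)
bond 2 |J2  (J2 flow already set via bond 6)
bond 5 |J2  (J2: bond 6 brought flow, rest push out)
bond 0 |J1  (GY GY1: same side as bond 1)
bond 4 |R1  (J1: last free bond brings flow in)

β0 →J1
β1 →J2
β2 →J2
β3 →J3
β4 →R1
β5 →J2
β6 →Sf1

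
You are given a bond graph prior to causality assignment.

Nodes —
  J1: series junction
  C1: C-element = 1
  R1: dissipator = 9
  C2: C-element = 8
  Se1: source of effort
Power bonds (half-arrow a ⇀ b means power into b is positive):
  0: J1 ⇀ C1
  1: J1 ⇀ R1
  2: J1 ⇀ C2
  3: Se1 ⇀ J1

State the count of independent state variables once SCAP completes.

β3 |J1  (Se1 fixes effort; stroke away)
β0 |J1  (C1 integral (e out))
β2 |J1  (prefer integral on C2)
β1 |R1  (J1 needs exactly one f-in)

2  (C1, C2 all integral)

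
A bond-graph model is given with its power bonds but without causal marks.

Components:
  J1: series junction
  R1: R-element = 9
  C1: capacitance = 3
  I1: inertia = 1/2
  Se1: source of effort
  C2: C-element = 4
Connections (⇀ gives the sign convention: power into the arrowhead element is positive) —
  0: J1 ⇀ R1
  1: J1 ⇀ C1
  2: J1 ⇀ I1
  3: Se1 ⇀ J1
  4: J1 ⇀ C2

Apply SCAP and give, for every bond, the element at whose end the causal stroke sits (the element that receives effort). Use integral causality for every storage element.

#3 stroke at J1  (Se1 (Se) sets effort on bond)
#1 stroke at J1  (C1 integral (e out))
#2 stroke at I1  (prefer integral on I1)
#0 stroke at J1  (J1 flow already set via bond 2)
#4 stroke at J1  (1-jn J1 has f-setter on 2)

bond 0 →J1
bond 1 →J1
bond 2 →I1
bond 3 →J1
bond 4 →J1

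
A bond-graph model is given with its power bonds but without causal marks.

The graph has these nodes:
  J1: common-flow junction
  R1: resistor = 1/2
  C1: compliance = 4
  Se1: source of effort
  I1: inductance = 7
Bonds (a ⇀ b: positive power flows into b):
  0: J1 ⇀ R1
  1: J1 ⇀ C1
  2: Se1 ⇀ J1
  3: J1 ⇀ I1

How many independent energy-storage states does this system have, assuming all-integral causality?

b2 stroke→J1  (Se1 (Se) sets effort on bond)
b1 stroke→J1  (C1 outputs effort q/C1)
b3 stroke→I1  (I1 integral (f out))
b0 stroke→J1  (common-f at J1 fixed by 3)

2  (C1, I1 all integral)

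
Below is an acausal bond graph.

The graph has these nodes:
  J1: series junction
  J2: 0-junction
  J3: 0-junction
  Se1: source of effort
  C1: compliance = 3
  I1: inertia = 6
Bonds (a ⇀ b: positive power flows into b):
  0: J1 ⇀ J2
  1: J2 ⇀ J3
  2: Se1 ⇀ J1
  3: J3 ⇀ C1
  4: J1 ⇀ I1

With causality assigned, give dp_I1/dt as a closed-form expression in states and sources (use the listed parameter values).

dp_I1/dt = E_Se1 - q_C1/3

b2 stroke at J1  (Se1 (Se) sets effort on bond)
b3 stroke at J3  (prefer integral on C1)
b1 stroke at J2  (J3: bond 3 brought effort, rest push out)
b0 stroke at J1  (common-e at J2 fixed by 1)
b4 stroke at I1  (J1 needs exactly one f-in)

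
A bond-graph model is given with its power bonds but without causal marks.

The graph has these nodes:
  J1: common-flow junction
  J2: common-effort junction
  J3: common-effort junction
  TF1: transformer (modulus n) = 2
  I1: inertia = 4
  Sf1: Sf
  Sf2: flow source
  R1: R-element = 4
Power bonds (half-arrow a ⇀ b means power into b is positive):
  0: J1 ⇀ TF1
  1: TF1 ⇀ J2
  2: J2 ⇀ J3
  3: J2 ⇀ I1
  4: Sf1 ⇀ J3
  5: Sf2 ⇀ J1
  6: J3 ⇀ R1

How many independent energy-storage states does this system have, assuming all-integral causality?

1  (I1 all integral)

β4 |Sf1  (Sf1 (Sf) sets flow on bond)
β5 |Sf2  (Sf2: flow source, stroke at near end)
β0 |J1  (J1: bond 5 brought flow, rest push out)
β1 |TF1  (TF TF1: opposite of bond 0)
β3 |I1  (I1 outputs flow p/I1)
β2 |J2  (only one effort-in slot at J2)
β6 |J3  (J3: last free bond brings effort in)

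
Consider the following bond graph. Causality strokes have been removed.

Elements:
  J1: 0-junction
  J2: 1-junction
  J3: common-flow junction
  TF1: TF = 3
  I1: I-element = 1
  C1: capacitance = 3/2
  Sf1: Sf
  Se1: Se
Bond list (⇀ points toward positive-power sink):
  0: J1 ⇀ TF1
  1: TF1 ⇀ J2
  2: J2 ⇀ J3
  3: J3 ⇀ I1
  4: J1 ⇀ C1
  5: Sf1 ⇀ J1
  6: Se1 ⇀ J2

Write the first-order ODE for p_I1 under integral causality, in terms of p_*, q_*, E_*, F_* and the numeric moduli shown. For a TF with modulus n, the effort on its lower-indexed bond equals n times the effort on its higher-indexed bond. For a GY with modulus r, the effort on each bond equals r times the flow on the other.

dp_I1/dt = E_Se1 + 2*q_C1/9

bond 5 stroke at Sf1  (Sf1 (Sf) sets flow on bond)
bond 6 stroke at J2  (Se1 fixes effort; stroke away)
bond 3 stroke at I1  (I1: I, integral causality)
bond 2 stroke at J3  (J3 flow already set via bond 3)
bond 1 stroke at J2  (1-jn J2 has f-setter on 2)
bond 0 stroke at TF1  (TF TF1: opposite of bond 1)
bond 4 stroke at J1  (J1 needs exactly one e-in)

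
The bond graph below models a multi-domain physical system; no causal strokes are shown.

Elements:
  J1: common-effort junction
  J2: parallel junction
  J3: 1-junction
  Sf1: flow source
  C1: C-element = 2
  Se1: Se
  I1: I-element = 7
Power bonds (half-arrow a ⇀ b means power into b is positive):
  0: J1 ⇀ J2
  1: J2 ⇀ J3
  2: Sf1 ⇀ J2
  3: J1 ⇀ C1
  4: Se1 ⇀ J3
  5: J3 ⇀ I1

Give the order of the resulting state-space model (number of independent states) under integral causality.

2  (C1, I1 all integral)

β2 →Sf1  (source Sf1 imposes f)
β4 →J3  (Se1 fixes effort; stroke away)
β3 →J1  (C1 outputs effort q/C1)
β0 →J2  (common-e at J1 fixed by 3)
β1 →J3  (0-jn J2 has e-setter on 0)
β5 →I1  (only one flow-in slot at J3)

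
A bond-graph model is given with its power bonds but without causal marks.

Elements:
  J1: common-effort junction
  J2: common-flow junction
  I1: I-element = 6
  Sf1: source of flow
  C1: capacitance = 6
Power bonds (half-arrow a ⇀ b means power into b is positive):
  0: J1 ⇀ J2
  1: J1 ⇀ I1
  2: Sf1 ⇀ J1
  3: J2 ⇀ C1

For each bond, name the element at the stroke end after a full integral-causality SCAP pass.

β0 →J1
β1 →I1
β2 →Sf1
β3 →J2

b2 stroke at Sf1  (Sf1: flow source, stroke at near end)
b1 stroke at I1  (I1: I, integral causality)
b0 stroke at J1  (J1 needs exactly one e-in)
b3 stroke at J2  (common-f at J2 fixed by 0)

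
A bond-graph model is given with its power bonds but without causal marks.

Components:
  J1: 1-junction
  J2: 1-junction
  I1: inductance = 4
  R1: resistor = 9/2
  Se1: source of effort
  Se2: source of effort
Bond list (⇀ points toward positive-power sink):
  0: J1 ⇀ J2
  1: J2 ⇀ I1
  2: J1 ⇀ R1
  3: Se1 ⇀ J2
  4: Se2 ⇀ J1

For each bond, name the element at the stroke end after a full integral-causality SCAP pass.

bond 0 stroke at J2
bond 1 stroke at I1
bond 2 stroke at J1
bond 3 stroke at J2
bond 4 stroke at J1

β3 |J2  (Se1 fixes effort; stroke away)
β4 |J1  (source Se2 imposes e)
β1 |I1  (I1 outputs flow p/I1)
β0 |J2  (common-f at J2 fixed by 1)
β2 |J1  (common-f at J1 fixed by 0)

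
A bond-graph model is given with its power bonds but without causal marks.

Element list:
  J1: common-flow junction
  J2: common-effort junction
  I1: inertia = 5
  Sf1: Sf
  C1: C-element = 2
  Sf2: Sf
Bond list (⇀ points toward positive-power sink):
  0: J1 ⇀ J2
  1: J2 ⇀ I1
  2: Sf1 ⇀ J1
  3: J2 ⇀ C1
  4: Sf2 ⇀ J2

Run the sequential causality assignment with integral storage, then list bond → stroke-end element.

β2 stroke at Sf1  (source Sf1 imposes f)
β4 stroke at Sf2  (Sf2: flow source, stroke at near end)
β0 stroke at J1  (common-f at J1 fixed by 2)
β1 stroke at I1  (I1 outputs flow p/I1)
β3 stroke at J2  (only one effort-in slot at J2)

β0 stroke→J1
β1 stroke→I1
β2 stroke→Sf1
β3 stroke→J2
β4 stroke→Sf2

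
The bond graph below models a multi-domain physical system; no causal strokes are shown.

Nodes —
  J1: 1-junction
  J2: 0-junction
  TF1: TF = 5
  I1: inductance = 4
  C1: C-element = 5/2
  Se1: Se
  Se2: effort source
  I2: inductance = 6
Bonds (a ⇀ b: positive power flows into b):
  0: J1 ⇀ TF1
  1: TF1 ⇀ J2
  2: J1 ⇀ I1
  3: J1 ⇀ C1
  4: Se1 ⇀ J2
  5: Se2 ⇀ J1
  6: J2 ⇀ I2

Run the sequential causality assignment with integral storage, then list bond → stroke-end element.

β0 stroke at J1
β1 stroke at TF1
β2 stroke at I1
β3 stroke at J1
β4 stroke at J2
β5 stroke at J1
β6 stroke at I2

b4 |J2  (source Se1 imposes e)
b5 |J1  (Se2 (Se) sets effort on bond)
b1 |TF1  (J2: bond 4 brought effort, rest push out)
b6 |I2  (0-jn J2 has e-setter on 4)
b0 |J1  (TF TF1: opposite of bond 1)
b2 |I1  (I1 outputs flow p/I1)
b3 |J1  (J1 flow already set via bond 2)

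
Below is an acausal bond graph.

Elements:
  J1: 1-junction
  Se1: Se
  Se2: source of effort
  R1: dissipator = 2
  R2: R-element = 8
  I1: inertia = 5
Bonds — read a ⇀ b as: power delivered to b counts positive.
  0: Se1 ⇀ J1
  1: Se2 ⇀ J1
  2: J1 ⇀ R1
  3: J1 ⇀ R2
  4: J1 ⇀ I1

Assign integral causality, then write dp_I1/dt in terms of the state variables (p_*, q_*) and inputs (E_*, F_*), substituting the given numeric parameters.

bond 0 stroke→J1  (source Se1 imposes e)
bond 1 stroke→J1  (Se2 (Se) sets effort on bond)
bond 4 stroke→I1  (I1: I, integral causality)
bond 2 stroke→J1  (common-f at J1 fixed by 4)
bond 3 stroke→J1  (J1 flow already set via bond 4)

dp_I1/dt = E_Se1 + E_Se2 - 2*p_I1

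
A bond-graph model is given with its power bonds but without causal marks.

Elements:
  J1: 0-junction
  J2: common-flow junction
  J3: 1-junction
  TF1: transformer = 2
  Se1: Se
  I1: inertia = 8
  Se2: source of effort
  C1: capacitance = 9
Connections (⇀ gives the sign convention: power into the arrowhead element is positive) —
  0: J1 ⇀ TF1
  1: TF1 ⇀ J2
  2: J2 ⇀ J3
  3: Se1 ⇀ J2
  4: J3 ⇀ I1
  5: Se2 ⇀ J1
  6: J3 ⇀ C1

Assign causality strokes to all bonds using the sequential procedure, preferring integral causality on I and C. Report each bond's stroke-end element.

bond 0 stroke at TF1
bond 1 stroke at J2
bond 2 stroke at J3
bond 3 stroke at J2
bond 4 stroke at I1
bond 5 stroke at J1
bond 6 stroke at J3

β3 →J2  (Se1: effort source, stroke at far end)
β5 →J1  (Se2 fixes effort; stroke away)
β0 →TF1  (0-jn J1 has e-setter on 5)
β1 →J2  (TF1 one-in-one-out from 0)
β2 →J3  (J2 needs exactly one f-in)
β4 →I1  (I1 outputs flow p/I1)
β6 →J3  (1-jn J3 has f-setter on 4)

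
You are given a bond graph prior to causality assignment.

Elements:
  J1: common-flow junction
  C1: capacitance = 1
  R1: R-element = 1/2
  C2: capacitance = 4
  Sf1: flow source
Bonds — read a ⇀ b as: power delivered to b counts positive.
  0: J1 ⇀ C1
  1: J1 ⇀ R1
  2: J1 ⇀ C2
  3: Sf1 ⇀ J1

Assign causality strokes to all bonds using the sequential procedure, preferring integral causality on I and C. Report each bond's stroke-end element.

β3 stroke at Sf1  (Sf1: flow source, stroke at near end)
β0 stroke at J1  (1-jn J1 has f-setter on 3)
β1 stroke at J1  (J1: bond 3 brought flow, rest push out)
β2 stroke at J1  (common-f at J1 fixed by 3)

bond 0 stroke at J1
bond 1 stroke at J1
bond 2 stroke at J1
bond 3 stroke at Sf1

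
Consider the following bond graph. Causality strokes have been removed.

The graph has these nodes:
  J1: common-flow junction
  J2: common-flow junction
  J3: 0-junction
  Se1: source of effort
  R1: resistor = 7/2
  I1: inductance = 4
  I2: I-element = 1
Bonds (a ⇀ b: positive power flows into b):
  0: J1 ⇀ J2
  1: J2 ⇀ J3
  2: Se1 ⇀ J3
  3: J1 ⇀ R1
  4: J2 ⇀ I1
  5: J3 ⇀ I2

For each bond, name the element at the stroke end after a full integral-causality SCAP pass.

β2 →J3  (Se1 fixes effort; stroke away)
β1 →J2  (0-jn J3 has e-setter on 2)
β5 →I2  (0-jn J3 has e-setter on 2)
β4 →I1  (I1: I, integral causality)
β0 →J2  (common-f at J2 fixed by 4)
β3 →J1  (J1: bond 0 brought flow, rest push out)

bond 0 |J2
bond 1 |J2
bond 2 |J3
bond 3 |J1
bond 4 |I1
bond 5 |I2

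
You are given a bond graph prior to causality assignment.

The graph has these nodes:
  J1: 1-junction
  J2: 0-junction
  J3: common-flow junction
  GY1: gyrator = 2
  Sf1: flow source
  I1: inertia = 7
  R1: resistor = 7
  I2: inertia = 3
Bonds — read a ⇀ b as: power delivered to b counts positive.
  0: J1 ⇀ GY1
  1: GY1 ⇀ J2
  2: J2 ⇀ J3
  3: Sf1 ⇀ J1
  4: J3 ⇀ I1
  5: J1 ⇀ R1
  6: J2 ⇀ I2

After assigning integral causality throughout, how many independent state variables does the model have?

2  (I1, I2 all integral)

β3 →Sf1  (Sf1 fixes flow; stroke at Sf1)
β0 →J1  (J1 flow already set via bond 3)
β5 →J1  (J1 flow already set via bond 3)
β1 →J2  (through GY1, causality inverts; strokes same side of GY1)
β2 →J3  (J2: bond 1 brought effort, rest push out)
β6 →I2  (J2: bond 1 brought effort, rest push out)
β4 →I1  (J3: last free bond brings flow in)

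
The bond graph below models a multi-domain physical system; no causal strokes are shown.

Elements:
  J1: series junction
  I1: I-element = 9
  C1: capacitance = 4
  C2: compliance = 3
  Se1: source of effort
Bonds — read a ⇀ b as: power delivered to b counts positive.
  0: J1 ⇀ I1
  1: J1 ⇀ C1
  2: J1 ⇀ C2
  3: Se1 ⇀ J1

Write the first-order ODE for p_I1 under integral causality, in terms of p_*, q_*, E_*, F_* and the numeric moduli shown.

bond 3 stroke→J1  (Se1 fixes effort; stroke away)
bond 0 stroke→I1  (I1: I, integral causality)
bond 1 stroke→J1  (common-f at J1 fixed by 0)
bond 2 stroke→J1  (J1: bond 0 brought flow, rest push out)

dp_I1/dt = E_Se1 - q_C1/4 - q_C2/3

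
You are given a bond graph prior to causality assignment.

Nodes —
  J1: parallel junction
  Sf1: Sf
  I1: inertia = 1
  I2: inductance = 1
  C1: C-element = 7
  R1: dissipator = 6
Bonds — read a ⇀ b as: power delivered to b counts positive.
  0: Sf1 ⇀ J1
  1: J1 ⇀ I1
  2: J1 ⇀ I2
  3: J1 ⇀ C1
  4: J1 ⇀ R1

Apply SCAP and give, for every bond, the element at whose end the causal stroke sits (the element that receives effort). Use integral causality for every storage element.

bond 0 stroke→Sf1
bond 1 stroke→I1
bond 2 stroke→I2
bond 3 stroke→J1
bond 4 stroke→R1

β0 stroke at Sf1  (Sf1: flow source, stroke at near end)
β1 stroke at I1  (I1: I, integral causality)
β2 stroke at I2  (I2 outputs flow p/I2)
β3 stroke at J1  (C1: C, integral causality)
β4 stroke at R1  (J1: bond 3 brought effort, rest push out)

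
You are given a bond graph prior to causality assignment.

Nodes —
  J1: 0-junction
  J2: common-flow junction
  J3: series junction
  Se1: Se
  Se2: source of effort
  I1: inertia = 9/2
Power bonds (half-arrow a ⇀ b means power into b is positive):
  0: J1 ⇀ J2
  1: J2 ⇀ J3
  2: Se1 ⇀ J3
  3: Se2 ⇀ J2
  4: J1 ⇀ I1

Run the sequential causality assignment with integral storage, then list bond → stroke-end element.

#2 →J3  (source Se1 imposes e)
#3 →J2  (source Se2 imposes e)
#1 →J2  (J3 needs exactly one f-in)
#0 →J1  (J2: last free bond brings flow in)
#4 →I1  (common-e at J1 fixed by 0)

#0 stroke→J1
#1 stroke→J2
#2 stroke→J3
#3 stroke→J2
#4 stroke→I1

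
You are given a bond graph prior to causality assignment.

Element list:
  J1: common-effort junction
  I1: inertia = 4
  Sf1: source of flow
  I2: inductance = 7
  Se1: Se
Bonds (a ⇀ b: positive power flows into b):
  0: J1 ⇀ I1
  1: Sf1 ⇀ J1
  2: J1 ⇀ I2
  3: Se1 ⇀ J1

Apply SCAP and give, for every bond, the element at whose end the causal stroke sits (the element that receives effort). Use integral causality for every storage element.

bond 1 stroke at Sf1  (Sf1: flow source, stroke at near end)
bond 3 stroke at J1  (Se1: effort source, stroke at far end)
bond 0 stroke at I1  (0-jn J1 has e-setter on 3)
bond 2 stroke at I2  (J1 effort already set via bond 3)

#0 stroke→I1
#1 stroke→Sf1
#2 stroke→I2
#3 stroke→J1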